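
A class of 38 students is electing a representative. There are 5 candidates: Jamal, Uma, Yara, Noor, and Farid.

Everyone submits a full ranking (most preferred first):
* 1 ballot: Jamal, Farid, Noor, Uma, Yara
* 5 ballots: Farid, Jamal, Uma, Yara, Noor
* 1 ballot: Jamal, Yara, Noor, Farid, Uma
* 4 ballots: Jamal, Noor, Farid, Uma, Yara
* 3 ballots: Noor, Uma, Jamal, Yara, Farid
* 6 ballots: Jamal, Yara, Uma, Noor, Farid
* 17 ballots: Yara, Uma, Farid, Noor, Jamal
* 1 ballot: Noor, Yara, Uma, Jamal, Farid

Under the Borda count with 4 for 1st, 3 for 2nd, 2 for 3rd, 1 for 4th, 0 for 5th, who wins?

Jamal: 1×4 + 5×3 + 1×4 + 4×4 + 3×2 + 6×4 + 17×0 + 1×1 = 70
Uma: 1×1 + 5×2 + 1×0 + 4×1 + 3×3 + 6×2 + 17×3 + 1×2 = 89
Yara: 1×0 + 5×1 + 1×3 + 4×0 + 3×1 + 6×3 + 17×4 + 1×3 = 100
Noor: 1×2 + 5×0 + 1×2 + 4×3 + 3×4 + 6×1 + 17×1 + 1×4 = 55
Farid: 1×3 + 5×4 + 1×1 + 4×2 + 3×0 + 6×0 + 17×2 + 1×0 = 66

Yara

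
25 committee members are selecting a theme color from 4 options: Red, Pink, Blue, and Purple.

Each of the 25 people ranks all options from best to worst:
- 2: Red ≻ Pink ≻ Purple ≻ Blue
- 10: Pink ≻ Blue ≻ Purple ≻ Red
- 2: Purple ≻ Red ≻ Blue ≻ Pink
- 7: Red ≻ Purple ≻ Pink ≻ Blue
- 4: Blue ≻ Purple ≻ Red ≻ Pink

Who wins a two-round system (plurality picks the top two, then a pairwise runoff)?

Round 1 first-place votes: Red 9, Pink 10, Blue 4, Purple 2. Pink and Red advance.
Runoff: Pink is ranked above Red on 10 ballots, Red above Pink on 15.

Red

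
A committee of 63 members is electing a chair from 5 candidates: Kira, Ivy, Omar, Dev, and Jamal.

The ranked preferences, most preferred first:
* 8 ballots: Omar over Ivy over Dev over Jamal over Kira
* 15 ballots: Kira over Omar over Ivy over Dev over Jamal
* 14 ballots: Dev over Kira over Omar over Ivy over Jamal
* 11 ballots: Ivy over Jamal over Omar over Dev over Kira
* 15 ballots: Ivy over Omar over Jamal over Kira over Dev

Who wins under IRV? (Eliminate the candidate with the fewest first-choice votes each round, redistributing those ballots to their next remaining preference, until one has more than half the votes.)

Ivy

Round 1: Kira 15, Ivy 26, Omar 8, Dev 14, Jamal 0. Jamal eliminated.
Round 2: Kira 15, Ivy 26, Omar 8, Dev 14. Omar eliminated.
Round 3: Kira 15, Ivy 34, Dev 14. Ivy has a majority (≥32).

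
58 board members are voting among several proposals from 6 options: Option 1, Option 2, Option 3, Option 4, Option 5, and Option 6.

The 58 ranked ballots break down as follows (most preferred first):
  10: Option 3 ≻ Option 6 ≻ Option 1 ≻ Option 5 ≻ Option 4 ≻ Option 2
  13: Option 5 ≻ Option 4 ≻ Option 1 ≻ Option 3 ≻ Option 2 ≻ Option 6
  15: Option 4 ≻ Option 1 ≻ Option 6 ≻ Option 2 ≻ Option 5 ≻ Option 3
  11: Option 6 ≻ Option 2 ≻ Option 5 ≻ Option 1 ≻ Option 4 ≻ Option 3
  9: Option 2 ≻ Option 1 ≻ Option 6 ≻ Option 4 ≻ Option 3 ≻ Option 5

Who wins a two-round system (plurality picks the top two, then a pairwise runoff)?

Round 1 first-place votes: Option 1 0, Option 2 9, Option 3 10, Option 4 15, Option 5 13, Option 6 11. Option 4 and Option 5 advance.
Runoff: Option 4 is ranked above Option 5 on 24 ballots, Option 5 above Option 4 on 34.

Option 5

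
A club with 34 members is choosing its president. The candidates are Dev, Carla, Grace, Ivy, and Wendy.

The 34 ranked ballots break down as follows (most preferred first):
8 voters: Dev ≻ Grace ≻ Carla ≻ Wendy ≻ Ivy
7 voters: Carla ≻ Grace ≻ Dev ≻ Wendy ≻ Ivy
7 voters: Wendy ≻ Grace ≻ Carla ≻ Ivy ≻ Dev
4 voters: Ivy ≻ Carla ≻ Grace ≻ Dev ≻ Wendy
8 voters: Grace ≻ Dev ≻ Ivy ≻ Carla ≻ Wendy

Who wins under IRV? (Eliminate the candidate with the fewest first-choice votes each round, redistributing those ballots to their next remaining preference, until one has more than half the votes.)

Grace

Round 1: Dev 8, Carla 7, Grace 8, Ivy 4, Wendy 7. Ivy eliminated.
Round 2: Dev 8, Carla 11, Grace 8, Wendy 7. Wendy eliminated.
Round 3: Dev 8, Carla 11, Grace 15. Dev eliminated.
Round 4: Carla 11, Grace 23. Grace has a majority (≥18).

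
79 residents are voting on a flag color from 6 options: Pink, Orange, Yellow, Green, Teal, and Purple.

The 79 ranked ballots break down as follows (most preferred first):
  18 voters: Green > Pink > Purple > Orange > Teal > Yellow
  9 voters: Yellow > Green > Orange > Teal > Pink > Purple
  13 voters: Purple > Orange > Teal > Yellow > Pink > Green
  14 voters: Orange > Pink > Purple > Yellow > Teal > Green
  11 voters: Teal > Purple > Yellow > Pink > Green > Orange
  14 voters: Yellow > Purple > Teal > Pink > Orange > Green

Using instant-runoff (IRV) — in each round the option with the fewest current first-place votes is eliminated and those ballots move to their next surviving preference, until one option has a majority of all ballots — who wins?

Round 1: Pink 0, Orange 14, Yellow 23, Green 18, Teal 11, Purple 13. Pink eliminated.
Round 2: Orange 14, Yellow 23, Green 18, Teal 11, Purple 13. Teal eliminated.
Round 3: Orange 14, Yellow 23, Green 18, Purple 24. Orange eliminated.
Round 4: Yellow 23, Green 18, Purple 38. Green eliminated.
Round 5: Yellow 23, Purple 56. Purple has a majority (≥40).

Purple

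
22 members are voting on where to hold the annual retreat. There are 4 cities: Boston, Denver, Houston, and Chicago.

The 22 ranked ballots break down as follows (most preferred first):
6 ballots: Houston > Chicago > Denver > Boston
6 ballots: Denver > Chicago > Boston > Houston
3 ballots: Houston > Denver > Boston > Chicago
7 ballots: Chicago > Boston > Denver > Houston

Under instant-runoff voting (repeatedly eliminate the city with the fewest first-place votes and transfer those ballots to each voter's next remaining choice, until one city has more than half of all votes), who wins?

Chicago

Round 1: Boston 0, Denver 6, Houston 9, Chicago 7. Boston eliminated.
Round 2: Denver 6, Houston 9, Chicago 7. Denver eliminated.
Round 3: Houston 9, Chicago 13. Chicago has a majority (≥12).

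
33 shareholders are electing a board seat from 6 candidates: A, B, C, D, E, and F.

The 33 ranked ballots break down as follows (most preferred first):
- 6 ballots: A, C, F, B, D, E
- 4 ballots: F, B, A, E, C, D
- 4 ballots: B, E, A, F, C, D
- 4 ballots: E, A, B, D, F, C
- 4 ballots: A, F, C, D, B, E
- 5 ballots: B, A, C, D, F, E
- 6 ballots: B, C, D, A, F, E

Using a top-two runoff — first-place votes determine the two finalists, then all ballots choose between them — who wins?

Round 1 first-place votes: A 10, B 15, C 0, D 0, E 4, F 4. B and A advance.
Runoff: B is ranked above A on 19 ballots, A above B on 14.

B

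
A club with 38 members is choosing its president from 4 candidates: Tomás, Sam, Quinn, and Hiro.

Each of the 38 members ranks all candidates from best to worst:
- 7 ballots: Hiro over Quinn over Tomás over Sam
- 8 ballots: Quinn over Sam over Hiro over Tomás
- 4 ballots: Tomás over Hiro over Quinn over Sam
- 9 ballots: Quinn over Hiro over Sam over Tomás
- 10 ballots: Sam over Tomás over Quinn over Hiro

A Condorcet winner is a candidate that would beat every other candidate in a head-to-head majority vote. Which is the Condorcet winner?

Quinn vs Tomás: 24–14
Quinn vs Sam: 28–10
Quinn vs Hiro: 27–11
Quinn beats every other candidate.

Quinn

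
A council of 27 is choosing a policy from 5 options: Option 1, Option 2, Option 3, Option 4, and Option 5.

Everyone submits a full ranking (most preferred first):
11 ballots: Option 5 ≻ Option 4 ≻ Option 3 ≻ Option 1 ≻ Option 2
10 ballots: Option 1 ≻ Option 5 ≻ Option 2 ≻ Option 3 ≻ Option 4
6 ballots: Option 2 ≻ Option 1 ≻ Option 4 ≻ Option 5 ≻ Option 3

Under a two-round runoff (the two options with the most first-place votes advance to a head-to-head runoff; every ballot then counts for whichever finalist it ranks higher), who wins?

Round 1 first-place votes: Option 1 10, Option 2 6, Option 3 0, Option 4 0, Option 5 11. Option 5 and Option 1 advance.
Runoff: Option 5 is ranked above Option 1 on 11 ballots, Option 1 above Option 5 on 16.

Option 1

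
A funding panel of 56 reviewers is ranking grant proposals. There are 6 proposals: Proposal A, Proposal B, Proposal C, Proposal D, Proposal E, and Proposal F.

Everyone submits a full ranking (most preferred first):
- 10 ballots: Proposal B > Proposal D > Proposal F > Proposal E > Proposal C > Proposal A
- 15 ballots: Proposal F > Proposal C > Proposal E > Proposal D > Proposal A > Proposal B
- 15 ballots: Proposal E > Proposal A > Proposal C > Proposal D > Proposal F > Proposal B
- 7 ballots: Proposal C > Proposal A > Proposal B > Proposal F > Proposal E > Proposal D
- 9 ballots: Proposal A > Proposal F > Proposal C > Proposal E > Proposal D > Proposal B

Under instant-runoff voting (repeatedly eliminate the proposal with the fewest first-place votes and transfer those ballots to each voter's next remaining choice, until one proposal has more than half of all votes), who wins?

Proposal A

Round 1: Proposal A 9, Proposal B 10, Proposal C 7, Proposal D 0, Proposal E 15, Proposal F 15. Proposal D eliminated.
Round 2: Proposal A 9, Proposal B 10, Proposal C 7, Proposal E 15, Proposal F 15. Proposal C eliminated.
Round 3: Proposal A 16, Proposal B 10, Proposal E 15, Proposal F 15. Proposal B eliminated.
Round 4: Proposal A 16, Proposal E 15, Proposal F 25. Proposal E eliminated.
Round 5: Proposal A 31, Proposal F 25. Proposal A has a majority (≥29).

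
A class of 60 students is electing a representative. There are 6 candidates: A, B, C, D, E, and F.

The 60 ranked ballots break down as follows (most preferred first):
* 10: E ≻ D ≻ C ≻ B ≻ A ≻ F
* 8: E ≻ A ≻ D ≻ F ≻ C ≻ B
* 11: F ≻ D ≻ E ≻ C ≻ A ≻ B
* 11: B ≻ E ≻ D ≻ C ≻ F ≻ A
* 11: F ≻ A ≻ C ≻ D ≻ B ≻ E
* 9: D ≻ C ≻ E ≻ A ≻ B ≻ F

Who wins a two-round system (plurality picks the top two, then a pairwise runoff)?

Round 1 first-place votes: A 0, B 11, C 0, D 9, E 18, F 22. F and E advance.
Runoff: F is ranked above E on 22 ballots, E above F on 38.

E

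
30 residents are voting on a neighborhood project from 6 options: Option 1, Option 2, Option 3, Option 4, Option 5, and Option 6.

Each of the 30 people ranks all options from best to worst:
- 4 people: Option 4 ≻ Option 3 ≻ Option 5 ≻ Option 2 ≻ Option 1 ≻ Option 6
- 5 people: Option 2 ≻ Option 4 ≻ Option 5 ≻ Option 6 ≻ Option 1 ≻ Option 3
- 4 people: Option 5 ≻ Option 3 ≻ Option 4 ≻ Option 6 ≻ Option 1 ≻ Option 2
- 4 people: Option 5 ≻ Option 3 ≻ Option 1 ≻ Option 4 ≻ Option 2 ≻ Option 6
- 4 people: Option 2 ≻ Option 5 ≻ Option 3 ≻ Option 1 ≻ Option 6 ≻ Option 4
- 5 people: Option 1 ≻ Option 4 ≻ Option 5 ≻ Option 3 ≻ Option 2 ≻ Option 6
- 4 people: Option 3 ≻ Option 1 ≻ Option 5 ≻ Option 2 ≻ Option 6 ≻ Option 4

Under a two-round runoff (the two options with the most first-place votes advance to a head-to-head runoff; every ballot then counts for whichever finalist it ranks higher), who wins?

Option 5

Round 1 first-place votes: Option 1 5, Option 2 9, Option 3 4, Option 4 4, Option 5 8, Option 6 0. Option 2 and Option 5 advance.
Runoff: Option 2 is ranked above Option 5 on 9 ballots, Option 5 above Option 2 on 21.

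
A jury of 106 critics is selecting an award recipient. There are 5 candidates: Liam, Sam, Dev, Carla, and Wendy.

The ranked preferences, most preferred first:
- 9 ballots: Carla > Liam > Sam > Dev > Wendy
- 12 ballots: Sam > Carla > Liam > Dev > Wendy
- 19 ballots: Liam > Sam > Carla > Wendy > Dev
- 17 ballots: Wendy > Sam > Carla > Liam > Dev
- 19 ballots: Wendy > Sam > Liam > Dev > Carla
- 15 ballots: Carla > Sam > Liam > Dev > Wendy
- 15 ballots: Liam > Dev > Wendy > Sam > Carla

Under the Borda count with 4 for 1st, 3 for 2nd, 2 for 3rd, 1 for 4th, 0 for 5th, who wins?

Sam

Liam: 9×3 + 12×2 + 19×4 + 17×1 + 19×2 + 15×2 + 15×4 = 272
Sam: 9×2 + 12×4 + 19×3 + 17×3 + 19×3 + 15×3 + 15×1 = 291
Dev: 9×1 + 12×1 + 19×0 + 17×0 + 19×1 + 15×1 + 15×3 = 100
Carla: 9×4 + 12×3 + 19×2 + 17×2 + 19×0 + 15×4 + 15×0 = 204
Wendy: 9×0 + 12×0 + 19×1 + 17×4 + 19×4 + 15×0 + 15×2 = 193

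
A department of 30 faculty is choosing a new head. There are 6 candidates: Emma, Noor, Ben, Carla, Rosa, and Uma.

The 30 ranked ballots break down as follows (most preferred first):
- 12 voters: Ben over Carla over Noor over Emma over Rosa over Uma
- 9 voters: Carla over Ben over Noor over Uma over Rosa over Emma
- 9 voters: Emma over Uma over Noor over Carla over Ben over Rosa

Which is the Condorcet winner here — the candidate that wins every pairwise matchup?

Carla

Carla vs Emma: 21–9
Carla vs Noor: 21–9
Carla vs Ben: 18–12
Carla vs Rosa: 30–0
Carla vs Uma: 21–9
Carla beats every other candidate.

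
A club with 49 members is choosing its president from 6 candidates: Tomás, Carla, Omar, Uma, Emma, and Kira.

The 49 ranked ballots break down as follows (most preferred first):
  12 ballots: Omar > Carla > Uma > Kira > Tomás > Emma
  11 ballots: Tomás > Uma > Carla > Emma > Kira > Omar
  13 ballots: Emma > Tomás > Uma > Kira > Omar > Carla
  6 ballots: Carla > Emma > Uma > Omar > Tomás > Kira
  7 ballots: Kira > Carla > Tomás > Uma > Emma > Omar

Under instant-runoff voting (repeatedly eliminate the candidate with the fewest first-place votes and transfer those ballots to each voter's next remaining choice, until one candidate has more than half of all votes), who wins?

Tomás

Round 1: Tomás 11, Carla 6, Omar 12, Uma 0, Emma 13, Kira 7. Uma eliminated.
Round 2: Tomás 11, Carla 6, Omar 12, Emma 13, Kira 7. Carla eliminated.
Round 3: Tomás 11, Omar 12, Emma 19, Kira 7. Kira eliminated.
Round 4: Tomás 18, Omar 12, Emma 19. Omar eliminated.
Round 5: Tomás 30, Emma 19. Tomás has a majority (≥25).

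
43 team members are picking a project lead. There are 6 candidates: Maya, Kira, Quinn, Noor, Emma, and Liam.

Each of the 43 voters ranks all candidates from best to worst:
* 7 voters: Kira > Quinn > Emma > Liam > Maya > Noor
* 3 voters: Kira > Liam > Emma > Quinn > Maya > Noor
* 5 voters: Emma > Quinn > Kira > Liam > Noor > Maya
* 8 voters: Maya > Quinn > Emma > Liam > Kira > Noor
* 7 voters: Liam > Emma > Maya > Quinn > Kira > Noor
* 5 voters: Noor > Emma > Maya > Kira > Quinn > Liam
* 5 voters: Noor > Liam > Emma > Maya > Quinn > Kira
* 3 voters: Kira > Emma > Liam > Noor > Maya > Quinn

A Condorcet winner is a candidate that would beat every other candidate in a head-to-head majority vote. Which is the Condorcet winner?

Emma vs Maya: 35–8
Emma vs Kira: 30–13
Emma vs Quinn: 28–15
Emma vs Noor: 33–10
Emma vs Liam: 28–15
Emma beats every other candidate.

Emma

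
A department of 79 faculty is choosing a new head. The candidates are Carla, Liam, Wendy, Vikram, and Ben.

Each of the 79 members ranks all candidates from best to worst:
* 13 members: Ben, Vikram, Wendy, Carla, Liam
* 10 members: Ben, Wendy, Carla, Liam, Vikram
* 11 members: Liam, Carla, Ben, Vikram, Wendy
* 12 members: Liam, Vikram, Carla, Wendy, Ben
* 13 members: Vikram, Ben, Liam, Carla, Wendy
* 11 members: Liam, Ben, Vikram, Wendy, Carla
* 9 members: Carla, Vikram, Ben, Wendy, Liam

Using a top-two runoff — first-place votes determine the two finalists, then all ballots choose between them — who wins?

Round 1 first-place votes: Carla 9, Liam 34, Wendy 0, Vikram 13, Ben 23. Liam and Ben advance.
Runoff: Liam is ranked above Ben on 34 ballots, Ben above Liam on 45.

Ben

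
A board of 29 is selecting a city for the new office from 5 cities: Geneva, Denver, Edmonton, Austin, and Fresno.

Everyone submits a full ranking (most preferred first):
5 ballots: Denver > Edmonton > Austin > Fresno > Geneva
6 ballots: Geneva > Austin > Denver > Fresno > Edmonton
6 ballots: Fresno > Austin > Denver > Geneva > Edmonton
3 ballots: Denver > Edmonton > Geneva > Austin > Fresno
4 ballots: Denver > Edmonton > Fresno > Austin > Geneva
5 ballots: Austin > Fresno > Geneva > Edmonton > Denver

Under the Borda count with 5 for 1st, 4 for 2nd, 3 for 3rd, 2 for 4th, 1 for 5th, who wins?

Austin

Geneva: 5×1 + 6×5 + 6×2 + 3×3 + 4×1 + 5×3 = 75
Denver: 5×5 + 6×3 + 6×3 + 3×5 + 4×5 + 5×1 = 101
Edmonton: 5×4 + 6×1 + 6×1 + 3×4 + 4×4 + 5×2 = 70
Austin: 5×3 + 6×4 + 6×4 + 3×2 + 4×2 + 5×5 = 102
Fresno: 5×2 + 6×2 + 6×5 + 3×1 + 4×3 + 5×4 = 87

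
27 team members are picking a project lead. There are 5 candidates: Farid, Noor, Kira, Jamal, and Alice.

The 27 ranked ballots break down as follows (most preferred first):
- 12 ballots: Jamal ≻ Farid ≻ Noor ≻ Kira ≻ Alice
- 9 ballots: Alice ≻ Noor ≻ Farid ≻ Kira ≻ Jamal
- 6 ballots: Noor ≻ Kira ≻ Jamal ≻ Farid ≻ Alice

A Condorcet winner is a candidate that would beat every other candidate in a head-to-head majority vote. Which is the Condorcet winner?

Noor vs Farid: 15–12
Noor vs Kira: 27–0
Noor vs Jamal: 15–12
Noor vs Alice: 18–9
Noor beats every other candidate.

Noor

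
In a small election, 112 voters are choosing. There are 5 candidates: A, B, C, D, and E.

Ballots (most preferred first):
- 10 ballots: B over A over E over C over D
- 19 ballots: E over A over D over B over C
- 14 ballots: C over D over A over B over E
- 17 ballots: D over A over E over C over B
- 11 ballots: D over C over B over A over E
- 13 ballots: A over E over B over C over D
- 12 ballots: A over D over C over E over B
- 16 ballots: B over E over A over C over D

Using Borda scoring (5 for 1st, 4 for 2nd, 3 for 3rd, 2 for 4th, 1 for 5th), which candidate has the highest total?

A: 10×4 + 19×4 + 14×3 + 17×4 + 11×2 + 13×5 + 12×5 + 16×3 = 421
B: 10×5 + 19×2 + 14×2 + 17×1 + 11×3 + 13×3 + 12×1 + 16×5 = 297
C: 10×2 + 19×1 + 14×5 + 17×2 + 11×4 + 13×2 + 12×3 + 16×2 = 281
D: 10×1 + 19×3 + 14×4 + 17×5 + 11×5 + 13×1 + 12×4 + 16×1 = 340
E: 10×3 + 19×5 + 14×1 + 17×3 + 11×1 + 13×4 + 12×2 + 16×4 = 341

A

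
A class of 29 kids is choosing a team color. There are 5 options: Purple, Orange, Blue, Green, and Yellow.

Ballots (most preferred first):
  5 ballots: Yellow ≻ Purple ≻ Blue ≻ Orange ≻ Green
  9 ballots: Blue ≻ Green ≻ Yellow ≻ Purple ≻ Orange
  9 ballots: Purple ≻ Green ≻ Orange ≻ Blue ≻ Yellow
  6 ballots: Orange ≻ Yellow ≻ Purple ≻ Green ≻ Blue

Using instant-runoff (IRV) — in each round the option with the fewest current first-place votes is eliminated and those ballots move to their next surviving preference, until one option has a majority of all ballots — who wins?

Round 1: Purple 9, Orange 6, Blue 9, Green 0, Yellow 5. Green eliminated.
Round 2: Purple 9, Orange 6, Blue 9, Yellow 5. Yellow eliminated.
Round 3: Purple 14, Orange 6, Blue 9. Orange eliminated.
Round 4: Purple 20, Blue 9. Purple has a majority (≥15).

Purple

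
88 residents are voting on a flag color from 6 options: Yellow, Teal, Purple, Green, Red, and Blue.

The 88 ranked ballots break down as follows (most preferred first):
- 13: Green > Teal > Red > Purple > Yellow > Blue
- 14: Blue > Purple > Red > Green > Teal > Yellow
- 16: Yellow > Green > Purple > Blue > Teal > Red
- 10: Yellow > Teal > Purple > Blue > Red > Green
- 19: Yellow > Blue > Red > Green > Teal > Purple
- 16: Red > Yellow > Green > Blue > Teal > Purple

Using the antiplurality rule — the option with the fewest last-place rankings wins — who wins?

Teal

Last-place votes: Yellow 14, Teal 0, Purple 35, Green 10, Red 16, Blue 13.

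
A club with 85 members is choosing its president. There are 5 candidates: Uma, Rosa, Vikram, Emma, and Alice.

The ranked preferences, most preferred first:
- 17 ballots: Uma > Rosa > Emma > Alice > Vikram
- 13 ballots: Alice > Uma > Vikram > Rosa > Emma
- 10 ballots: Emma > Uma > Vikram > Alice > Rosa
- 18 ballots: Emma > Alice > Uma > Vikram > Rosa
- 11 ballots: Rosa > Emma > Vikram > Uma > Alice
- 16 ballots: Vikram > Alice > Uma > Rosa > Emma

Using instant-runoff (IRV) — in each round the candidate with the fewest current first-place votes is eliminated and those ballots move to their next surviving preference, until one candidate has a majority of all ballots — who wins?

Uma

Round 1: Uma 17, Rosa 11, Vikram 16, Emma 28, Alice 13. Rosa eliminated.
Round 2: Uma 17, Vikram 16, Emma 39, Alice 13. Alice eliminated.
Round 3: Uma 30, Vikram 16, Emma 39. Vikram eliminated.
Round 4: Uma 46, Emma 39. Uma has a majority (≥43).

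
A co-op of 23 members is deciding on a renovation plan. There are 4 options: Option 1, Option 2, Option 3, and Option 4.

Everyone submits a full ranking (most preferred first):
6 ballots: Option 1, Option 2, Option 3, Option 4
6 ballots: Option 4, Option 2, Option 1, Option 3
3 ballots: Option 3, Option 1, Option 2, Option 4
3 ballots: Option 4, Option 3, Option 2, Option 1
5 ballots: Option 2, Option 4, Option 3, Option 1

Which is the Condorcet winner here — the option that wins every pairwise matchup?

Option 2 vs Option 1: 14–9
Option 2 vs Option 3: 17–6
Option 2 vs Option 4: 14–9
Option 2 beats every other option.

Option 2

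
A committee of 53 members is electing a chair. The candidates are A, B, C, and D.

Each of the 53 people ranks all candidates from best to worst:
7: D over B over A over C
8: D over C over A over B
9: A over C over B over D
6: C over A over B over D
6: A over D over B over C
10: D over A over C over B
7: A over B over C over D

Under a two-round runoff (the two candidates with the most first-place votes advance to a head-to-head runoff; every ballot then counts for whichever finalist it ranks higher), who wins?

A

Round 1 first-place votes: A 22, B 0, C 6, D 25. D and A advance.
Runoff: D is ranked above A on 25 ballots, A above D on 28.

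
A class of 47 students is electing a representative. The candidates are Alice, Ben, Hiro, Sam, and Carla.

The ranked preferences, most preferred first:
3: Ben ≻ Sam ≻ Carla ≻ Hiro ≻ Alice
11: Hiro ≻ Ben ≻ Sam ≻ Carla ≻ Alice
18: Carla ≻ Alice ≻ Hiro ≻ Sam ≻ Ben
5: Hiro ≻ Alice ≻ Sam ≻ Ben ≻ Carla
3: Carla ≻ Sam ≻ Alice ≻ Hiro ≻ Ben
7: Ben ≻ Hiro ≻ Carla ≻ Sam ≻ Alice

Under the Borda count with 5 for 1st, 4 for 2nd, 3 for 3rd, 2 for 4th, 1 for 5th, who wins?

Hiro

Alice: 3×1 + 11×1 + 18×4 + 5×4 + 3×3 + 7×1 = 122
Ben: 3×5 + 11×4 + 18×1 + 5×2 + 3×1 + 7×5 = 125
Hiro: 3×2 + 11×5 + 18×3 + 5×5 + 3×2 + 7×4 = 174
Sam: 3×4 + 11×3 + 18×2 + 5×3 + 3×4 + 7×2 = 122
Carla: 3×3 + 11×2 + 18×5 + 5×1 + 3×5 + 7×3 = 162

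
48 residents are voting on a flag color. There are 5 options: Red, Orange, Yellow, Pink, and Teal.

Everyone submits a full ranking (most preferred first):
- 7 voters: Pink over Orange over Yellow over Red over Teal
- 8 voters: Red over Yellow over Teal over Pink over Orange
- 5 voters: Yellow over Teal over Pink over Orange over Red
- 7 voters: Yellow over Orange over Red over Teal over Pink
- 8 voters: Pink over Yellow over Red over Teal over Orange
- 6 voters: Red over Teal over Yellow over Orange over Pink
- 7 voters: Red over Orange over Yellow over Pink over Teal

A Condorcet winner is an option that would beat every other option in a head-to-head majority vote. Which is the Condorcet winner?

Yellow

Yellow vs Red: 27–21
Yellow vs Orange: 34–14
Yellow vs Pink: 33–15
Yellow vs Teal: 42–6
Yellow beats every other option.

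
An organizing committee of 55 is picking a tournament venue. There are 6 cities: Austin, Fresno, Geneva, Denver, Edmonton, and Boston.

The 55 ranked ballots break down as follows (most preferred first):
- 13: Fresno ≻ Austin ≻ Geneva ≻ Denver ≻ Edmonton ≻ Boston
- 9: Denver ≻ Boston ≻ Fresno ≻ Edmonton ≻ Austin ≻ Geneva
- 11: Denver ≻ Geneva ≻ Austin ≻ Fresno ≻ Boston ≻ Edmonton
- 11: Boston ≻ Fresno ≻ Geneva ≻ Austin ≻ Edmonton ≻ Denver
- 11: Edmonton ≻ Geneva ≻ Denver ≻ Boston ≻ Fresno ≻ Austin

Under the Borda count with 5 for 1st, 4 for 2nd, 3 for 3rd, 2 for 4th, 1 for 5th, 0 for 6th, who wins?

Austin: 13×4 + 9×1 + 11×3 + 11×2 + 11×0 = 116
Fresno: 13×5 + 9×3 + 11×2 + 11×4 + 11×1 = 169
Geneva: 13×3 + 9×0 + 11×4 + 11×3 + 11×4 = 160
Denver: 13×2 + 9×5 + 11×5 + 11×0 + 11×3 = 159
Edmonton: 13×1 + 9×2 + 11×0 + 11×1 + 11×5 = 97
Boston: 13×0 + 9×4 + 11×1 + 11×5 + 11×2 = 124

Fresno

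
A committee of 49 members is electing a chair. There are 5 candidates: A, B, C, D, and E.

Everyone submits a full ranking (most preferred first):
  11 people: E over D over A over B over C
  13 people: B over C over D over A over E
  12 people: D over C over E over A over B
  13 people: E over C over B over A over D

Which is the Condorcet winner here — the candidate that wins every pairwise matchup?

C

C vs A: 38–11
C vs B: 25–24
C vs D: 26–23
C vs E: 25–24
C beats every other candidate.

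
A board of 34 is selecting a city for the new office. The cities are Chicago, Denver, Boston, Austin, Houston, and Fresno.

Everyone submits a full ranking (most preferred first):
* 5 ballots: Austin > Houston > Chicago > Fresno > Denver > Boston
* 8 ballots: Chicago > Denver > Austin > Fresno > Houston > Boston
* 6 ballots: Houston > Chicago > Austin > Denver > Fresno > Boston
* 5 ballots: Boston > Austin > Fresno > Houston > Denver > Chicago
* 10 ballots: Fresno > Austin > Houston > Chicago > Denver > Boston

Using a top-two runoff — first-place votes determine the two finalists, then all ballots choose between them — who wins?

Round 1 first-place votes: Chicago 8, Denver 0, Boston 5, Austin 5, Houston 6, Fresno 10. Fresno and Chicago advance.
Runoff: Fresno is ranked above Chicago on 15 ballots, Chicago above Fresno on 19.

Chicago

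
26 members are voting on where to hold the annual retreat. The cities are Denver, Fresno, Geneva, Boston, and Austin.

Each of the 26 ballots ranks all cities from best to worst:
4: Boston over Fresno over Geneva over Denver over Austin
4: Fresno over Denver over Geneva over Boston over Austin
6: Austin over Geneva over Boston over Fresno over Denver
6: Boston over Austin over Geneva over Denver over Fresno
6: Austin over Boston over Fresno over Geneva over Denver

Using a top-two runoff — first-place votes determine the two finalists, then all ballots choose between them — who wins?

Boston

Round 1 first-place votes: Denver 0, Fresno 4, Geneva 0, Boston 10, Austin 12. Austin and Boston advance.
Runoff: Austin is ranked above Boston on 12 ballots, Boston above Austin on 14.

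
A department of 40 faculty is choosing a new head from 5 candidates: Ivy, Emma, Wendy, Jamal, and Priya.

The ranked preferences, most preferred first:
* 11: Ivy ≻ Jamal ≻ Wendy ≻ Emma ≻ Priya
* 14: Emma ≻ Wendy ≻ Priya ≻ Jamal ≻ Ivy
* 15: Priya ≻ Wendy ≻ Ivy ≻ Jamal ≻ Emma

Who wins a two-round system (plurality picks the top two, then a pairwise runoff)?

Round 1 first-place votes: Ivy 11, Emma 14, Wendy 0, Jamal 0, Priya 15. Priya and Emma advance.
Runoff: Priya is ranked above Emma on 15 ballots, Emma above Priya on 25.

Emma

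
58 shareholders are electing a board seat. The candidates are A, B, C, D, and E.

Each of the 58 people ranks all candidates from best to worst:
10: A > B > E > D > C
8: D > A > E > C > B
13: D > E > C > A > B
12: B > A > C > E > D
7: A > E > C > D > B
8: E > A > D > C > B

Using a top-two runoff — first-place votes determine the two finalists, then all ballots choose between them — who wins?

A

Round 1 first-place votes: A 17, B 12, C 0, D 21, E 8. D and A advance.
Runoff: D is ranked above A on 21 ballots, A above D on 37.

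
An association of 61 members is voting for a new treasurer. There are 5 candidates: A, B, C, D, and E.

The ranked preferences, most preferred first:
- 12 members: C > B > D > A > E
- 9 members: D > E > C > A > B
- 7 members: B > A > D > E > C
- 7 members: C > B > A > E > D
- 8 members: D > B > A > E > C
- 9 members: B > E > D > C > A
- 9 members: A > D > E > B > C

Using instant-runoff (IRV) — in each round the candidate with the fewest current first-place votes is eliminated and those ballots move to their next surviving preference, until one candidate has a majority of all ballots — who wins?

D

Round 1: A 9, B 16, C 19, D 17, E 0. E eliminated.
Round 2: A 9, B 16, C 19, D 17. A eliminated.
Round 3: B 16, C 19, D 26. B eliminated.
Round 4: C 19, D 42. D has a majority (≥31).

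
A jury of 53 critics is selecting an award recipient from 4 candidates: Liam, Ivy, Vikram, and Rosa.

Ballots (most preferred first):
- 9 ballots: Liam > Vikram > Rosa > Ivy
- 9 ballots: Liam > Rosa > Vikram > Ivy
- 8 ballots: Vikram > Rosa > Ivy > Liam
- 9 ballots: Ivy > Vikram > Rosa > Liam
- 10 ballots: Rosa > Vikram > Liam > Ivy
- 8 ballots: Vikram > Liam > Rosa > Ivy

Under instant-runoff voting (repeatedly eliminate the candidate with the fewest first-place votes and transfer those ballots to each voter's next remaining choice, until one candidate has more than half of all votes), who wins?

Vikram

Round 1: Liam 18, Ivy 9, Vikram 16, Rosa 10. Ivy eliminated.
Round 2: Liam 18, Vikram 25, Rosa 10. Rosa eliminated.
Round 3: Liam 18, Vikram 35. Vikram has a majority (≥27).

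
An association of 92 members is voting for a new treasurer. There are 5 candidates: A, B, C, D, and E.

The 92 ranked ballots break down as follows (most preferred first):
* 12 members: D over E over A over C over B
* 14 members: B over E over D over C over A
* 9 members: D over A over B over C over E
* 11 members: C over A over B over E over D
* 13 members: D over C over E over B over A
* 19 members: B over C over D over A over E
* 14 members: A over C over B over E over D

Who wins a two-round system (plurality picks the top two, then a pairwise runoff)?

B

Round 1 first-place votes: A 14, B 33, C 11, D 34, E 0. D and B advance.
Runoff: D is ranked above B on 34 ballots, B above D on 58.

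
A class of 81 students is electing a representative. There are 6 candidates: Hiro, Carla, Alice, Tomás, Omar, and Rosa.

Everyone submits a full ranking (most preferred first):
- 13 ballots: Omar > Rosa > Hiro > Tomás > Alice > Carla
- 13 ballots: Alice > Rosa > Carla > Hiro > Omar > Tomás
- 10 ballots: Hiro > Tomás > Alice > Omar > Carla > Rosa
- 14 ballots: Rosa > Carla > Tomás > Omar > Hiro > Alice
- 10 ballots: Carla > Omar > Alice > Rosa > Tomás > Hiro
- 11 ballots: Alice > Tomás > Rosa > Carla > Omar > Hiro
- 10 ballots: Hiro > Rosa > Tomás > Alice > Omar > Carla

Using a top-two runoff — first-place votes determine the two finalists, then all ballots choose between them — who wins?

Round 1 first-place votes: Hiro 20, Carla 10, Alice 24, Tomás 0, Omar 13, Rosa 14. Alice and Hiro advance.
Runoff: Alice is ranked above Hiro on 34 ballots, Hiro above Alice on 47.

Hiro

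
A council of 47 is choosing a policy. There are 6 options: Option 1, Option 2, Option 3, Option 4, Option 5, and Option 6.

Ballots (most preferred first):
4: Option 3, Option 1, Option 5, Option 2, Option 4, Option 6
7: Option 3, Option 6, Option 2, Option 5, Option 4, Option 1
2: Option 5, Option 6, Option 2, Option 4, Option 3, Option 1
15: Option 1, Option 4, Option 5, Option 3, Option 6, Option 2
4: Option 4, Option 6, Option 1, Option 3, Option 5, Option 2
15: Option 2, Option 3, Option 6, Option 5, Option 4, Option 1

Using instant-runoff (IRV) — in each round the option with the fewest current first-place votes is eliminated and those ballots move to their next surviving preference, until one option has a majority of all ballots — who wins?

Option 2

Round 1: Option 1 15, Option 2 15, Option 3 11, Option 4 4, Option 5 2, Option 6 0. Option 6 eliminated.
Round 2: Option 1 15, Option 2 15, Option 3 11, Option 4 4, Option 5 2. Option 5 eliminated.
Round 3: Option 1 15, Option 2 17, Option 3 11, Option 4 4. Option 4 eliminated.
Round 4: Option 1 19, Option 2 17, Option 3 11. Option 3 eliminated.
Round 5: Option 1 23, Option 2 24. Option 2 has a majority (≥24).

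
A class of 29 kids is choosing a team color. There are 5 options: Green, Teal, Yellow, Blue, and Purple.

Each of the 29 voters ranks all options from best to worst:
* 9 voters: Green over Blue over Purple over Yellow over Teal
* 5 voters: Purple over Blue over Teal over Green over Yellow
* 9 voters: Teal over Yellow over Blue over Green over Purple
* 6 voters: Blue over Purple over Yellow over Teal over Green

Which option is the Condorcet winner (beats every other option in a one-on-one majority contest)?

Blue vs Green: 20–9
Blue vs Teal: 20–9
Blue vs Yellow: 20–9
Blue vs Purple: 24–5
Blue beats every other option.

Blue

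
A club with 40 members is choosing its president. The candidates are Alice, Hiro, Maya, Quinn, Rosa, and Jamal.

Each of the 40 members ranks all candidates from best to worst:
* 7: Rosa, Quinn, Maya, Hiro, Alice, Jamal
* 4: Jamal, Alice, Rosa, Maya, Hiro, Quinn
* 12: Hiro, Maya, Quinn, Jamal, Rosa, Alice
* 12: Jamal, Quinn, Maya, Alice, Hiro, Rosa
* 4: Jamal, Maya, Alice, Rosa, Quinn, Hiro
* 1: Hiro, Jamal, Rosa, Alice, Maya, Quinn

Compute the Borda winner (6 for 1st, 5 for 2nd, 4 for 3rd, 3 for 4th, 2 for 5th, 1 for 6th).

Alice: 7×2 + 4×5 + 12×1 + 12×3 + 4×4 + 1×3 = 101
Hiro: 7×3 + 4×2 + 12×6 + 12×2 + 4×1 + 1×6 = 135
Maya: 7×4 + 4×3 + 12×5 + 12×4 + 4×5 + 1×2 = 170
Quinn: 7×5 + 4×1 + 12×4 + 12×5 + 4×2 + 1×1 = 156
Rosa: 7×6 + 4×4 + 12×2 + 12×1 + 4×3 + 1×4 = 110
Jamal: 7×1 + 4×6 + 12×3 + 12×6 + 4×6 + 1×5 = 168

Maya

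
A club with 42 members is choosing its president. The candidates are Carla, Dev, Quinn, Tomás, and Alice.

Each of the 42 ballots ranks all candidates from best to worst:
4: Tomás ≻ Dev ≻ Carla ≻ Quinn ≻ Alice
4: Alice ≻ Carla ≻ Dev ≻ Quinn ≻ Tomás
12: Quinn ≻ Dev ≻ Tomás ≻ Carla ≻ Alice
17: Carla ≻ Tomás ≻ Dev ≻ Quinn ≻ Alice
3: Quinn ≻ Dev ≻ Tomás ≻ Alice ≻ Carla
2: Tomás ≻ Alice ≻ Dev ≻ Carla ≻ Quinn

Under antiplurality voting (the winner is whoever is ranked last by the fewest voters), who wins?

Dev

Last-place votes: Carla 3, Dev 0, Quinn 2, Tomás 4, Alice 33.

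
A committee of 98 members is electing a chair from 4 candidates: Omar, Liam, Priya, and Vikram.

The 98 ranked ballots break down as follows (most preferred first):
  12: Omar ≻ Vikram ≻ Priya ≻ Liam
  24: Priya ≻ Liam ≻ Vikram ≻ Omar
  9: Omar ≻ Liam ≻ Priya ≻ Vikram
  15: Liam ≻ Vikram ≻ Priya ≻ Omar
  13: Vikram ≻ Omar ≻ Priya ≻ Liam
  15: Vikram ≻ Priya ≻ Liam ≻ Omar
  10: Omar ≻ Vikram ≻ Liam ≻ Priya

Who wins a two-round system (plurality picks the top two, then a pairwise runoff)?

Round 1 first-place votes: Omar 31, Liam 15, Priya 24, Vikram 28. Omar and Vikram advance.
Runoff: Omar is ranked above Vikram on 31 ballots, Vikram above Omar on 67.

Vikram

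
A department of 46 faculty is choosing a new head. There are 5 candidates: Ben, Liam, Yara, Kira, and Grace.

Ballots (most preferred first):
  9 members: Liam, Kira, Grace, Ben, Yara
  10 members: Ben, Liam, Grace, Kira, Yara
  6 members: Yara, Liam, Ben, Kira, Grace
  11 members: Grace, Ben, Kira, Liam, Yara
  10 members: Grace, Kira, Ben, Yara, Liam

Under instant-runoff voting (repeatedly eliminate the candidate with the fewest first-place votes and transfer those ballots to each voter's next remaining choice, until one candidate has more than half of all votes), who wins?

Liam

Round 1: Ben 10, Liam 9, Yara 6, Kira 0, Grace 21. Kira eliminated.
Round 2: Ben 10, Liam 9, Yara 6, Grace 21. Yara eliminated.
Round 3: Ben 10, Liam 15, Grace 21. Ben eliminated.
Round 4: Liam 25, Grace 21. Liam has a majority (≥24).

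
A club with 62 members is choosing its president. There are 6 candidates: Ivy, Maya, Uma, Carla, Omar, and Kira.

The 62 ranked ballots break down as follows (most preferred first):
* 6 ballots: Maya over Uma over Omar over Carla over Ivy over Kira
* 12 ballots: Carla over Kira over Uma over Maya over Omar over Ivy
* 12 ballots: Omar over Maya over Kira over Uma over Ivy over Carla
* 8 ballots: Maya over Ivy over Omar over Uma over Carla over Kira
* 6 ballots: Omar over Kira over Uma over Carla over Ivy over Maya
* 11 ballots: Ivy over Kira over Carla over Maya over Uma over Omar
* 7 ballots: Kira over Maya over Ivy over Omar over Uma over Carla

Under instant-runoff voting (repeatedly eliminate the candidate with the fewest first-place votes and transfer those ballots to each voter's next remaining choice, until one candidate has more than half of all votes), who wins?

Maya

Round 1: Ivy 11, Maya 14, Uma 0, Carla 12, Omar 18, Kira 7. Uma eliminated.
Round 2: Ivy 11, Maya 14, Carla 12, Omar 18, Kira 7. Kira eliminated.
Round 3: Ivy 11, Maya 21, Carla 12, Omar 18. Ivy eliminated.
Round 4: Maya 21, Carla 23, Omar 18. Omar eliminated.
Round 5: Maya 33, Carla 29. Maya has a majority (≥32).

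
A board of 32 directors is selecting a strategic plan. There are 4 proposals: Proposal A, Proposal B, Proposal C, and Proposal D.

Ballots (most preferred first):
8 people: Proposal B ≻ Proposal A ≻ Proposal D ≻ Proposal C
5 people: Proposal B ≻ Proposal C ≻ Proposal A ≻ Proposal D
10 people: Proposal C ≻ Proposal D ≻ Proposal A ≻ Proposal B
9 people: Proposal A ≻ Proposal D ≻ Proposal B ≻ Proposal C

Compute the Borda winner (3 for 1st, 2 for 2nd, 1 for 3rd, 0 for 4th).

Proposal A: 8×2 + 5×1 + 10×1 + 9×3 = 58
Proposal B: 8×3 + 5×3 + 10×0 + 9×1 = 48
Proposal C: 8×0 + 5×2 + 10×3 + 9×0 = 40
Proposal D: 8×1 + 5×0 + 10×2 + 9×2 = 46

Proposal A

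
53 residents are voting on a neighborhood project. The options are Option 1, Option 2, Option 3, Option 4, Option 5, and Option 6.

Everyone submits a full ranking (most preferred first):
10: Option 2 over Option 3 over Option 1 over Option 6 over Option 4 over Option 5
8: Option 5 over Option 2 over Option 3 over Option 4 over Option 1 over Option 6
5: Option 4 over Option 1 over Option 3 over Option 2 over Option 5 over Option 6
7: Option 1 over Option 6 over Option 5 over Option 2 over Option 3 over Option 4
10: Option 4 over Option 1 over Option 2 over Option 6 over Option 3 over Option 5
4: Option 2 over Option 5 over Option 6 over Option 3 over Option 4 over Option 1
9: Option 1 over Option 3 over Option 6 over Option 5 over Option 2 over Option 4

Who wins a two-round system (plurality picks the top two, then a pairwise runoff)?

Option 4

Round 1 first-place votes: Option 1 16, Option 2 14, Option 3 0, Option 4 15, Option 5 8, Option 6 0. Option 1 and Option 4 advance.
Runoff: Option 1 is ranked above Option 4 on 26 ballots, Option 4 above Option 1 on 27.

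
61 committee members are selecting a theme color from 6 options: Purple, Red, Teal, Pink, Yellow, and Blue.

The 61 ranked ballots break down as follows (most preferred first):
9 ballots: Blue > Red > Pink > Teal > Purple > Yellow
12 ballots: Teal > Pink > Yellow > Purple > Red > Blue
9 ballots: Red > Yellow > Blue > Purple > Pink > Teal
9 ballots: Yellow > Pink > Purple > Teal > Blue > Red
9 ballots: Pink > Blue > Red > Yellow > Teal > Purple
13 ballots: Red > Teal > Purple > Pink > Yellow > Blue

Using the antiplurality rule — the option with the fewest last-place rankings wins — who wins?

Pink

Last-place votes: Purple 9, Red 9, Teal 9, Pink 0, Yellow 9, Blue 25.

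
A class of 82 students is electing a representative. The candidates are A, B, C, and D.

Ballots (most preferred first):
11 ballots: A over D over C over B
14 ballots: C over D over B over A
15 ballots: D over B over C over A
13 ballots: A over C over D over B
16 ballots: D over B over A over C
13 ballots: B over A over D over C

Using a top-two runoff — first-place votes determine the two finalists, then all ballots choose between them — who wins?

Round 1 first-place votes: A 24, B 13, C 14, D 31. D and A advance.
Runoff: D is ranked above A on 45 ballots, A above D on 37.

D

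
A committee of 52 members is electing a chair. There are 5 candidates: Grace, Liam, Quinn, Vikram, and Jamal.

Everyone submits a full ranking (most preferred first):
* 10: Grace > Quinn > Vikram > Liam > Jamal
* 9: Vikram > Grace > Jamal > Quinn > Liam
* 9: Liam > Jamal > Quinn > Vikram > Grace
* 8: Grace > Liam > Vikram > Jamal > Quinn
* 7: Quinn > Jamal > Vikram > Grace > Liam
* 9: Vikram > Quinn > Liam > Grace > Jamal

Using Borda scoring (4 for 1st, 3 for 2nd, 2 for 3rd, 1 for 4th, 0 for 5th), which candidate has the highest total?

Vikram

Grace: 10×4 + 9×3 + 9×0 + 8×4 + 7×1 + 9×1 = 115
Liam: 10×1 + 9×0 + 9×4 + 8×3 + 7×0 + 9×2 = 88
Quinn: 10×3 + 9×1 + 9×2 + 8×0 + 7×4 + 9×3 = 112
Vikram: 10×2 + 9×4 + 9×1 + 8×2 + 7×2 + 9×4 = 131
Jamal: 10×0 + 9×2 + 9×3 + 8×1 + 7×3 + 9×0 = 74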